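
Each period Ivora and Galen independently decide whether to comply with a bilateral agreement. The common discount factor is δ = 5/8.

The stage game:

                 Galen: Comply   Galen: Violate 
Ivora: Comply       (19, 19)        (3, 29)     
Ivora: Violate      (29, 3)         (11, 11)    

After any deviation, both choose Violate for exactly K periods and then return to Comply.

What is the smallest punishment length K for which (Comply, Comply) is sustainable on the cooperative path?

No profitable deviation requires (19−11)(δ+…+δ^K) ≥ 29−19, i.e. δ+…+δ^K ≥ 5/4 ≈ 1.2500.
With δ = 5/8, the partial sums are K=1: 0.6250, K=2: 1.0156, K=3: 1.2598.
K = 3 is the first length at which the sum reaches 1.2500.

3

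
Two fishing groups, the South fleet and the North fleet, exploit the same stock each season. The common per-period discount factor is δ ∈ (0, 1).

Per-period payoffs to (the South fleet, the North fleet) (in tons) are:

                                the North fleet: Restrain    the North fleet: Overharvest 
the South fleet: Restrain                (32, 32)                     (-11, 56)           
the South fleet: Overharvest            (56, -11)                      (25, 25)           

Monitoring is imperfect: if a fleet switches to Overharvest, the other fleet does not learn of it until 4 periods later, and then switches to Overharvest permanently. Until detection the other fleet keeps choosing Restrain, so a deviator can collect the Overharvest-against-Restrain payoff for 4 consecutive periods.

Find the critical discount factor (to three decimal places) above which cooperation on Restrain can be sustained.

0.938

A deviator earns 56 for 4 periods, then 25 forever; cooperating earns 32 forever. Multiplying the IC by (1−δ):
32 ≥ 56(1−δ^4) + 25δ^4, so 31·δ^4 ≥ 24 and δ^4 ≥ 24/31.
δ ≥ (24/31)^(1/4) ≈ 0.938.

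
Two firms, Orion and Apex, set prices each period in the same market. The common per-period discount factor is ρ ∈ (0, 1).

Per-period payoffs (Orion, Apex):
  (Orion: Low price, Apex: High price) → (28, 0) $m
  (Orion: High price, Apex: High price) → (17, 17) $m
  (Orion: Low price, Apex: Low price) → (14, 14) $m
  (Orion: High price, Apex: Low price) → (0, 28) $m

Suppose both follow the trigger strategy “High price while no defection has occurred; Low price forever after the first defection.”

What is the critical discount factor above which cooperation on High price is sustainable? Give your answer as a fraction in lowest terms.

11/14

Under grim trigger the critical discount factor is (T−C)/(T−P) with T = 28, C = 17, P = 14.
ρ* = (28−17)/(28−14) = 11/14.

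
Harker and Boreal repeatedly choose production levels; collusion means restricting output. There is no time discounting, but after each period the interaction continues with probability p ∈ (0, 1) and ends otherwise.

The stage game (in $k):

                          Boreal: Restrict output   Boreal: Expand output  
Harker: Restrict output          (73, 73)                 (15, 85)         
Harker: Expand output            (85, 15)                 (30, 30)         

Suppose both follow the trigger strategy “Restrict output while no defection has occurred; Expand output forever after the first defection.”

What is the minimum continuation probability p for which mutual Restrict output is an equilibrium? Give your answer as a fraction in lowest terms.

With no time discounting, the continuation probability p plays the role of the discount factor.
Grim-trigger IC: 73/(1−p) ≥ 85 + 30p/(1−p) ⇒ p ≥ (85−73)/(85−30) = 12/55.

12/55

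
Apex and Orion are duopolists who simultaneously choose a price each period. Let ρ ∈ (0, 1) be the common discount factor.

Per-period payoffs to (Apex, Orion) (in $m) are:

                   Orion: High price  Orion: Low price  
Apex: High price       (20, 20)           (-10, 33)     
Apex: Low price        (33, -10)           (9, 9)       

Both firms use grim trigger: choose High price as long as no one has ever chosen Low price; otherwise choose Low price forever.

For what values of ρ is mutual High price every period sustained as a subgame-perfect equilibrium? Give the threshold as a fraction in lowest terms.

13/24

Under grim trigger the critical discount factor is (T−C)/(T−P) with T = 33, C = 20, P = 9.
ρ* = (33−20)/(33−9) = 13/24.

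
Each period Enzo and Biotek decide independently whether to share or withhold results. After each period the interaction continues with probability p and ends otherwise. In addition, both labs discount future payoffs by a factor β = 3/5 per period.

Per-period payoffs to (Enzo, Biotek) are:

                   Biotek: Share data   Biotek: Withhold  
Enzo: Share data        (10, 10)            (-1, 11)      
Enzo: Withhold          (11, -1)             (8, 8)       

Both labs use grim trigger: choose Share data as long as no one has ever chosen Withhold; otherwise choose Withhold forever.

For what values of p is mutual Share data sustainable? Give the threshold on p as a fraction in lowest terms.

With continuation probability p and discount β, the effective per-period discount factor is βp.
Grim-trigger IC: βp ≥ (11−10)/(11−8) = 1/3.
So p ≥ (1/3)/(3/5) = 5/9.

5/9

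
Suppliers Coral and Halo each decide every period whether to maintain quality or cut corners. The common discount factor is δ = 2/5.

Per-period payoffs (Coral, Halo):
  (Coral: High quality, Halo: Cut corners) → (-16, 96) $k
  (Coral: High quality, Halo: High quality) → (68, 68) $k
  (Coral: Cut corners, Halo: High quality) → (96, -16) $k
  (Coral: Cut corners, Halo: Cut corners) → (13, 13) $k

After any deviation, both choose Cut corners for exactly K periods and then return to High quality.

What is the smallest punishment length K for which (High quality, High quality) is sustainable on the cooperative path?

2

IC: δ(1−δ^K)/(1−δ) ≥ (96−68)/(68−13) = 28/55.
With δ = 2/5: need 1 − δ^K ≥ 28/55·(1−2/5)/(2/5), i.e. δ^K ≤ 0.2364.
Since (2/5)^1 = 0.4000 and (2/5)^2 = 0.1600, the smallest such K is 2.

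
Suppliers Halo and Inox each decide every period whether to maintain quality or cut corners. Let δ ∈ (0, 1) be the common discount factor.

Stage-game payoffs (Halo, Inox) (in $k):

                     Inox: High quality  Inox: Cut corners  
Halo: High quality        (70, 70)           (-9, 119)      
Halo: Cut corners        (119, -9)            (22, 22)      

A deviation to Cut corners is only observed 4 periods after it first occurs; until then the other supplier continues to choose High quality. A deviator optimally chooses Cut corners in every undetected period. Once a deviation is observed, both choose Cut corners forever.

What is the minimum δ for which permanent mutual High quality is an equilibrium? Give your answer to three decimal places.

A deviator earns 119 for 4 periods, then 22 forever; cooperating earns 70 forever. Multiplying the IC by (1−δ):
70 ≥ 119(1−δ^4) + 22δ^4, so 97·δ^4 ≥ 49 and δ^4 ≥ 49/97.
δ ≥ (49/97)^(1/4) ≈ 0.843.

0.843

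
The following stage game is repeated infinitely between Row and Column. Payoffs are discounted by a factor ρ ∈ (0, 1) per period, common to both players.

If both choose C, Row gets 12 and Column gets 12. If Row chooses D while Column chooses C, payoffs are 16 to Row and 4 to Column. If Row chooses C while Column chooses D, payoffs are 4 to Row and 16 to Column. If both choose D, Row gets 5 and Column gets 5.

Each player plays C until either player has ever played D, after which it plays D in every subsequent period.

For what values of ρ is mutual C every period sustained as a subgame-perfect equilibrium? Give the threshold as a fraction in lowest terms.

Cooperation forever yields 12 each period: 12/(1−ρ).
Deviating yields 16 once, then 5 forever: 16 + 5ρ/(1−ρ).
No profitable deviation requires 12/(1−ρ) ≥ 16 + 5ρ/(1−ρ).
Multiplying by (1−ρ): 12 ≥ 16(1−ρ) + 5ρ = 16 − 11ρ.
So 11ρ ≥ 4, i.e. ρ ≥ 4/11.

4/11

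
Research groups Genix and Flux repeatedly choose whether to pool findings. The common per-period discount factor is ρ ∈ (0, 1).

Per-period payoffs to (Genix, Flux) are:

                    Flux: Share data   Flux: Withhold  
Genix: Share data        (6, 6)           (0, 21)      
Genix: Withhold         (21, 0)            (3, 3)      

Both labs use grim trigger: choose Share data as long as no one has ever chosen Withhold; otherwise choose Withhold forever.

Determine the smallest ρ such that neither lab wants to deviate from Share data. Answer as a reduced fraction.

5/6

Under grim trigger the critical discount factor is (T−C)/(T−P) with T = 21, C = 6, P = 3.
ρ* = (21−6)/(21−3) = 15/18 = 5/6.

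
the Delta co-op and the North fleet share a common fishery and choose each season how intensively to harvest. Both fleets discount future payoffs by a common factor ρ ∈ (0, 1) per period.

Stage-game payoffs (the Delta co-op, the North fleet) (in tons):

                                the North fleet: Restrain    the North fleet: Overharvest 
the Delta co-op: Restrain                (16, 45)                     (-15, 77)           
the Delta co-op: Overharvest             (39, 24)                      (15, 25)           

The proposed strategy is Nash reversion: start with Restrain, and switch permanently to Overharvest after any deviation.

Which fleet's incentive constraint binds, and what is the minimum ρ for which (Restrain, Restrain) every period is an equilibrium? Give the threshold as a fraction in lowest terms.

the Delta co-op; ρ ≥ 23/24

For the Delta co-op: deviation gain 39−16 = 23, per-period punishment loss 16−15 = 1. IC gives ρ ≥ 23/24.
For the North fleet: gain 32, loss 20 per period, so ρ ≥ 32/52 = 8/13.
The tighter constraint is the Delta co-op's, so cooperation needs ρ ≥ 23/24.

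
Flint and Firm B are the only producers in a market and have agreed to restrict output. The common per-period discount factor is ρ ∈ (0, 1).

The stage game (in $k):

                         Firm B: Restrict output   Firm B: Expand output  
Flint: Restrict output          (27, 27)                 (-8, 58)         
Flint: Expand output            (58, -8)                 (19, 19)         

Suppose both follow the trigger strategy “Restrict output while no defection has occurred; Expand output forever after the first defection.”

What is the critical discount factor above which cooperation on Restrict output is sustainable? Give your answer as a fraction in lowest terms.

27/(1−ρ) ≥ 58 + 19ρ/(1−ρ)
27 ≥ 58 − 39ρ
ρ ≥ 31/39.

31/39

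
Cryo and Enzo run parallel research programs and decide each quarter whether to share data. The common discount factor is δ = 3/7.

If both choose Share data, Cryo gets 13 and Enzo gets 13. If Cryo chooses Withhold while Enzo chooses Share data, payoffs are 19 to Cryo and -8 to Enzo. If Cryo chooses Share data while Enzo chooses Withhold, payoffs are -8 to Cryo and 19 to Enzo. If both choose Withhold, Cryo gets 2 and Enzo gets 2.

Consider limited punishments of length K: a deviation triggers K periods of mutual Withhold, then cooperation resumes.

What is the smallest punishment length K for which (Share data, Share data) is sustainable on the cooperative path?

Need Σ_{k=1}^{K} δ^k ≥ (19−13)/(13−2) = 0.5455 at δ = 3/7.
At K = 1 the sum is 0.4286 < 0.5455; at K = 2 it is 0.6122 ≥ 0.5455.
So the minimum punishment length is K = 2.

2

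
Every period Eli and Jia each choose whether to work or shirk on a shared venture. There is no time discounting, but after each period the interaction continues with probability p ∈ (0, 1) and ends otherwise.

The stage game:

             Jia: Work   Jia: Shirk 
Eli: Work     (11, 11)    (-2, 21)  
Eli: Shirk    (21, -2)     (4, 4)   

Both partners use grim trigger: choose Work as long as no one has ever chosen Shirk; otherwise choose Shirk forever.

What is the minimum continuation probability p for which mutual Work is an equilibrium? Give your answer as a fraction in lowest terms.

10/17

With no time discounting, the continuation probability p plays the role of the discount factor.
Grim-trigger IC: 11/(1−p) ≥ 21 + 4p/(1−p) ⇒ p ≥ (21−11)/(21−4) = 10/17.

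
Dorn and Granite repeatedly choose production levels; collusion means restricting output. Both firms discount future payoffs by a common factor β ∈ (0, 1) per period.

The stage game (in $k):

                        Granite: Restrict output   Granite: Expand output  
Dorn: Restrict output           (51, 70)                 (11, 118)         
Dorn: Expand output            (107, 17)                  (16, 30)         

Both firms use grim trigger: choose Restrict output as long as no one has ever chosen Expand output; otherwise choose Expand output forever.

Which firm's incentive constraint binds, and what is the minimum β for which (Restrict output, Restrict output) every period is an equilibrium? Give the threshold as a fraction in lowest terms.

Dorn; β ≥ 8/13

For Dorn: deviation gain 107−51 = 56, per-period punishment loss 51−16 = 35. IC gives β ≥ 56/91 = 8/13.
For Granite: gain 48, loss 40 per period, so β ≥ 48/88 = 6/11.
The tighter constraint is Dorn's, so cooperation needs β ≥ 8/13.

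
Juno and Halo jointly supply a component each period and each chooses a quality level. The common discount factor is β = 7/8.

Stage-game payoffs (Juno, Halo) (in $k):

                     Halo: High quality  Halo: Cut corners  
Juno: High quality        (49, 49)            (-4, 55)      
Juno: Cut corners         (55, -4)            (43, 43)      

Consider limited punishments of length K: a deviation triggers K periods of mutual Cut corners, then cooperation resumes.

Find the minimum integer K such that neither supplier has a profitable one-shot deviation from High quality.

2

No profitable deviation requires (49−43)(β+…+β^K) ≥ 55−49, i.e. β+…+β^K ≥ 1 ≈ 1.0000.
With β = 7/8, the partial sums are K=1: 0.8750, K=2: 1.6406.
K = 2 is the first length at which the sum reaches 1.0000.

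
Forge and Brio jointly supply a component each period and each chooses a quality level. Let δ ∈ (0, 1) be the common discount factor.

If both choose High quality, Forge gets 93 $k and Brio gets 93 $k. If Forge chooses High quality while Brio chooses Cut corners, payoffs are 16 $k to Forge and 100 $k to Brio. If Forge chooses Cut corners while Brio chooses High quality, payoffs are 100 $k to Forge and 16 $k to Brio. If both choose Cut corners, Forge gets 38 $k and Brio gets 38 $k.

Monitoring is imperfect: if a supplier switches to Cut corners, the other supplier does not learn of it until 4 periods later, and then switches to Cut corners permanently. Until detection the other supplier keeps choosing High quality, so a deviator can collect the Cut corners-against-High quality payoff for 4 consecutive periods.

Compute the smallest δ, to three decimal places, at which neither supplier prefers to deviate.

0.580

A deviator earns 100 for 4 periods, then 38 forever; cooperating earns 93 forever. Multiplying the IC by (1−δ):
93 ≥ 100(1−δ^4) + 38δ^4, so 62·δ^4 ≥ 7 and δ^4 ≥ 7/62.
δ ≥ (7/62)^(1/4) ≈ 0.580.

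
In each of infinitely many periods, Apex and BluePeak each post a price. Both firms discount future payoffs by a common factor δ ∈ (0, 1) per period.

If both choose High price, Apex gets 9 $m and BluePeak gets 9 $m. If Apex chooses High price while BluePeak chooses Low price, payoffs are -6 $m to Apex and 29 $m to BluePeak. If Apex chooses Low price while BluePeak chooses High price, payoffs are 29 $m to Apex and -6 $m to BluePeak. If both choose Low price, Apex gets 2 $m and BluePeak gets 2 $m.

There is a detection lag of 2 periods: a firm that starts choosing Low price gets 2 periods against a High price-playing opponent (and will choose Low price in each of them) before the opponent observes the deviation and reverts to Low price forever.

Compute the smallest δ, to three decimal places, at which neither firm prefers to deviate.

0.861

The best deviation is to choose Low price for all 2 undetected periods, earning 29 each, then 2 forever once detected.
Deviation value: 29(1−δ^2)/(1−δ) + 2δ^2/(1−δ); cooperation value: 9/(1−δ).
IC: 9 ≥ 29(1−δ^2) + 2δ^2 = 29 − 27δ^2.
So δ^2 ≥ 20/27, giving δ ≥ (20/27)^(1/2) ≈ 0.861.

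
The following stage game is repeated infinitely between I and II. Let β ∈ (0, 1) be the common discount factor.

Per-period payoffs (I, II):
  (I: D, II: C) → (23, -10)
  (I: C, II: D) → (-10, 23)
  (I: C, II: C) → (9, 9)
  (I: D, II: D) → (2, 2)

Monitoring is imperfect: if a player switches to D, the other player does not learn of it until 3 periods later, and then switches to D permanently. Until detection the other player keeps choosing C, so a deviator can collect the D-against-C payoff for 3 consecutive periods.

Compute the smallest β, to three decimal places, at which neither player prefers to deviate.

The best deviation is to choose D for all 3 undetected periods, earning 23 each, then 2 forever once detected.
Deviation value: 23(1−β^3)/(1−β) + 2β^3/(1−β); cooperation value: 9/(1−β).
IC: 9 ≥ 23(1−β^3) + 2β^3 = 23 − 21β^3.
So β^3 ≥ 14/21 = 2/3, giving β ≥ (2/3)^(1/3) ≈ 0.874.

0.874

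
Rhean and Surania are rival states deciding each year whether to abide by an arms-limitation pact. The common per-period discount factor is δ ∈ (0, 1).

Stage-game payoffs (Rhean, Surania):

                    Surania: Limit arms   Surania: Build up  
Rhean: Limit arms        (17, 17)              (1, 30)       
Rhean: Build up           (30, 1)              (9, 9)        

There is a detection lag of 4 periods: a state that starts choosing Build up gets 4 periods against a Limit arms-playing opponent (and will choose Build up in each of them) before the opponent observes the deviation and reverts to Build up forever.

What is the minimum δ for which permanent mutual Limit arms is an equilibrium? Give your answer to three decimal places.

The best deviation is to choose Build up for all 4 undetected periods, earning 30 each, then 9 forever once detected.
Deviation value: 30(1−δ^4)/(1−δ) + 9δ^4/(1−δ); cooperation value: 17/(1−δ).
IC: 17 ≥ 30(1−δ^4) + 9δ^4 = 30 − 21δ^4.
So δ^4 ≥ 13/21, giving δ ≥ (13/21)^(1/4) ≈ 0.887.

0.887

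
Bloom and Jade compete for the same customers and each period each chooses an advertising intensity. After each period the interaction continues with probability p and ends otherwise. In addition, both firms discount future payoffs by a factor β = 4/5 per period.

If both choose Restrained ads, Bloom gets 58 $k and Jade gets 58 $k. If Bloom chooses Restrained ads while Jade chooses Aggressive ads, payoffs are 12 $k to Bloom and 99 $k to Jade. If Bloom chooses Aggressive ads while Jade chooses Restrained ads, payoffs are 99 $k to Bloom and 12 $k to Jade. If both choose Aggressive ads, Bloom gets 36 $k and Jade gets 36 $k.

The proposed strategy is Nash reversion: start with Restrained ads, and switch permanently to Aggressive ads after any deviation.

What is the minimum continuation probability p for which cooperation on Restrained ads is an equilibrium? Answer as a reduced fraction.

Expected continuation weight on next period's payoff is β·p = 4/5·p, which plays the role of the discount factor.
Cooperation requires 4/5·p ≥ (99−58)/(99−36) = 41/63, hence p ≥ 205/252.

205/252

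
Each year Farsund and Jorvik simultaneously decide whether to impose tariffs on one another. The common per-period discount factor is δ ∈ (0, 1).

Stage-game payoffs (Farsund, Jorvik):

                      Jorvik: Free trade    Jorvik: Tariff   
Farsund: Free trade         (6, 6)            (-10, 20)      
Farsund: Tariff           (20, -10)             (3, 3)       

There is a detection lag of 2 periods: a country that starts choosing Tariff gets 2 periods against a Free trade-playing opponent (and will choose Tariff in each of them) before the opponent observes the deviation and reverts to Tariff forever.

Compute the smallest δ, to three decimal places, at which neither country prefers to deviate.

0.907

A deviator earns 20 for 2 periods, then 3 forever; cooperating earns 6 forever. Multiplying the IC by (1−δ):
6 ≥ 20(1−δ^2) + 3δ^2, so 17·δ^2 ≥ 14 and δ^2 ≥ 14/17.
δ ≥ (14/17)^(1/2) ≈ 0.907.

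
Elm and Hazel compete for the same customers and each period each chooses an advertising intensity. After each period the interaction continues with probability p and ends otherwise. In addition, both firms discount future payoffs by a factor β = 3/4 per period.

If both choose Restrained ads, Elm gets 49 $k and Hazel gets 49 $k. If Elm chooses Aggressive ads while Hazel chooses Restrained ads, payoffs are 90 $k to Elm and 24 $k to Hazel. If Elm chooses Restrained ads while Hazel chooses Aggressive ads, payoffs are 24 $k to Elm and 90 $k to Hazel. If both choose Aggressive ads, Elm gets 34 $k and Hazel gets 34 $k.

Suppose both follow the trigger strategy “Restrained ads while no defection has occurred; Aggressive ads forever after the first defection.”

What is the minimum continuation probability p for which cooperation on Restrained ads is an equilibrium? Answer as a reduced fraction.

41/42

With continuation probability p and discount β, the effective per-period discount factor is βp.
Grim-trigger IC: βp ≥ (90−49)/(90−34) = 41/56.
So p ≥ (41/56)/(3/4) = 41/42.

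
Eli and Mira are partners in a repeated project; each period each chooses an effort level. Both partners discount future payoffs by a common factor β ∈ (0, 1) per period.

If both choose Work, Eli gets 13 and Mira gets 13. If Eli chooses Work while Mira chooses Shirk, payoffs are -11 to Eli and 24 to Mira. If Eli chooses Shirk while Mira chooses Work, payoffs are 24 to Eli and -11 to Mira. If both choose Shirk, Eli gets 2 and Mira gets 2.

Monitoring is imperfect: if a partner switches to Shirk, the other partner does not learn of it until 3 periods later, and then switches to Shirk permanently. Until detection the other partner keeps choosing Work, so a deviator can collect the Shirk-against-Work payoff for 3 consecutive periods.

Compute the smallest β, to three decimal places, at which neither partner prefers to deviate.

0.794

A deviator earns 24 for 3 periods, then 2 forever; cooperating earns 13 forever. Multiplying the IC by (1−β):
13 ≥ 24(1−β^3) + 2β^3, so 22·β^3 ≥ 11 and β^3 ≥ 1/2.
β ≥ (1/2)^(1/3) ≈ 0.794.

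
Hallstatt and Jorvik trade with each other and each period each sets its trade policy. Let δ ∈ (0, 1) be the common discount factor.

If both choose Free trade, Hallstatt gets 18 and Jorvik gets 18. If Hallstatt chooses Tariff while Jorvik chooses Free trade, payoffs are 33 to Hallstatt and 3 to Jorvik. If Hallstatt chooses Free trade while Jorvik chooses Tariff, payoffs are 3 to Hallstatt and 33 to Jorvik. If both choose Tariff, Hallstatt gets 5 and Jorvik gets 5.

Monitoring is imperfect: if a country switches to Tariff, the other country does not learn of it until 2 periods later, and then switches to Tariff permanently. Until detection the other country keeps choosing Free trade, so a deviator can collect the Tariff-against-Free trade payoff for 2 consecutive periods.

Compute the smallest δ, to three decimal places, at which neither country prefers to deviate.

0.732

A deviator earns 33 for 2 periods, then 5 forever; cooperating earns 18 forever. Multiplying the IC by (1−δ):
18 ≥ 33(1−δ^2) + 5δ^2, so 28·δ^2 ≥ 15 and δ^2 ≥ 15/28.
δ ≥ (15/28)^(1/2) ≈ 0.732.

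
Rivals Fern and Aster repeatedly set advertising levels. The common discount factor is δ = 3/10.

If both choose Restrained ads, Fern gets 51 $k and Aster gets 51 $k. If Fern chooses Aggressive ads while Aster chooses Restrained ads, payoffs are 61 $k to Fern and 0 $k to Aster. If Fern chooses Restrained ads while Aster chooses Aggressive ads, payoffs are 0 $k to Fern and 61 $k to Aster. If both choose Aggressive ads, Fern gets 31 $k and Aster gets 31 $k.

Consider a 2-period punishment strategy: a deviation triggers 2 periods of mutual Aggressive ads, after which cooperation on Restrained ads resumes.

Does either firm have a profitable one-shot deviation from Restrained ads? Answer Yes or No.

Comparing payoff streams over the 3 periods until play realigns: cooperate → 51(1+δ+…+δ^2); deviate → 61 + 31(δ+…+δ^2).
Cooperation is sustained iff (51−31)(δ+…+δ^2) ≥ 61−51.
δ+…+δ^2 = 3/10·(1−(3/10)^2)/(1−3/10) = 0.3900, and (61−51)/(51−31) = 0.5000.
0.3900 < 0.5000, so cooperation is not sustainable.

Yes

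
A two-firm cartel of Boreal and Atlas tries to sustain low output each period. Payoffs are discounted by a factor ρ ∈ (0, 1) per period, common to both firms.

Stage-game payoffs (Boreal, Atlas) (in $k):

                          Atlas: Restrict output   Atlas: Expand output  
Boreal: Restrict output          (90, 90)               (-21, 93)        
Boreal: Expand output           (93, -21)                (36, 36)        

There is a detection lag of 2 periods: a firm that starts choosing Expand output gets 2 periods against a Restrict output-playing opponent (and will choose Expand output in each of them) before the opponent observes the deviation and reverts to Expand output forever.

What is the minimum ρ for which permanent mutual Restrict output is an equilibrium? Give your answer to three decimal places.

Deviating for the 2 undetected periods gains 93−90 = 3 per period over cooperation, then loses 90−36 = 54 per period forever once punishment starts.
Gain: 3(1 + ρ + … + ρ^1); loss: 54·ρ^2/(1−ρ).
No profitable deviation ⇔ 3(1−ρ^2) ≤ 54·ρ^2, i.e. ρ^2 ≥ 3/(3+54) = 1/19.
Hence ρ ≥ (1/19)^(1/2) ≈ 0.229.

0.229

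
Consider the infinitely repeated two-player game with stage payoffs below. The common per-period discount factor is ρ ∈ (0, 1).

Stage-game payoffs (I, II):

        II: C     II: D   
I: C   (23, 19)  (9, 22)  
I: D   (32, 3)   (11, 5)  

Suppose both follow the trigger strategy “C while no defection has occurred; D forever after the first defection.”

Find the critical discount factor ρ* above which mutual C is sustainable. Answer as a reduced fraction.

3/7

I's threshold: (32−23)/(32−11) = 3/7.
II's threshold: (22−19)/(22−5) = 3/17.
3/7 > 3/17, so I binds and ρ* = 3/7.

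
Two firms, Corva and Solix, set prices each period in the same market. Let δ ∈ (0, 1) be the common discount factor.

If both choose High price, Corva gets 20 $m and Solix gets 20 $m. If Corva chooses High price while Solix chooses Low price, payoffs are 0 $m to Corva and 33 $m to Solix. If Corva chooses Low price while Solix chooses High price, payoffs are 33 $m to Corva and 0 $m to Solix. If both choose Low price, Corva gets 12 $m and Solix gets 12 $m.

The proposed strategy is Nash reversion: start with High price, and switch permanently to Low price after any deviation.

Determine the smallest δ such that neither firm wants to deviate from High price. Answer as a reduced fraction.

One-period gain from deviating is 33 − 20 = 13. The loss is 20 − 12 = 8 in every subsequent period, with present value 8·δ/(1−δ).
Deviation is unprofitable when 8·δ/(1−δ) ≥ 13, i.e. δ/(1−δ) ≥ 13/8.
Equivalently δ ≥ 13/(13+8) = 13/21.

13/21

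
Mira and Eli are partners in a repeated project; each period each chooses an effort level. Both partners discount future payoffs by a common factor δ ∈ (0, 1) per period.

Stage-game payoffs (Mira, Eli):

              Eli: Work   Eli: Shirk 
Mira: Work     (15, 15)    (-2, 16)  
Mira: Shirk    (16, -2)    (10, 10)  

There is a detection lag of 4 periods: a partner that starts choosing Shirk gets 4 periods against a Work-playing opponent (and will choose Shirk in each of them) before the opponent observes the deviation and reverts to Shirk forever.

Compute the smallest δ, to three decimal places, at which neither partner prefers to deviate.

Deviating for the 4 undetected periods gains 16−15 = 1 per period over cooperation, then loses 15−10 = 5 per period forever once punishment starts.
Gain: 1(1 + δ + … + δ^3); loss: 5·δ^4/(1−δ).
No profitable deviation ⇔ 1(1−δ^4) ≤ 5·δ^4, i.e. δ^4 ≥ 1/(1+5) = 1/6.
Hence δ ≥ (1/6)^(1/4) ≈ 0.639.

0.639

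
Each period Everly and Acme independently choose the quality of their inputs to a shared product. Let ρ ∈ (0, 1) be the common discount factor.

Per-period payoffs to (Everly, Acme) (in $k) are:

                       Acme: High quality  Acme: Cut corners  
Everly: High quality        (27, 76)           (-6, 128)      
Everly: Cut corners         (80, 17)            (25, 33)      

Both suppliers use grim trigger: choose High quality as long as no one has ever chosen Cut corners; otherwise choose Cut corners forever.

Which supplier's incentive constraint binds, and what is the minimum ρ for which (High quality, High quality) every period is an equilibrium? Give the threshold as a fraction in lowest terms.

Everly; ρ ≥ 53/55

Everly: cooperation gives 27 each period; deviation gives 80 once then 25 forever.
  27/(1−ρ) ≥ 80 + 25ρ/(1−ρ) ⇒ ρ ≥ 53/55.
Acme: cooperation gives 76 each period; deviation gives 128 once then 33 forever.
  ρ ≥ 52/95.
Both must hold, so the binding constraint is Everly's: ρ ≥ 53/55.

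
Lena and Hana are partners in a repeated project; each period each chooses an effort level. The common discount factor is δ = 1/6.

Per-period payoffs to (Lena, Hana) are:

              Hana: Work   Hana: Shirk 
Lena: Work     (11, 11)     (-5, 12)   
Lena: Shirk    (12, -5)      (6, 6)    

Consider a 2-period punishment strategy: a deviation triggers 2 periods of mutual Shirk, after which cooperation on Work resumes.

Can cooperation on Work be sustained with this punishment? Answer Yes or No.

A one-shot deviation gives 12 now, then 6 for 2 periods, then back to 11.
Gain from deviating: (12−11) today; loss: (11−6) in each of the next 2 periods.
No-deviation condition: (11−6)(δ+…+δ^2) ≥ 12−11, i.e. δ+…+δ^2 ≥ 1/5.
At δ = 1/6: δ+…+δ^2 = 0.1944 < 0.2000.
So cooperation is not sustainable.

No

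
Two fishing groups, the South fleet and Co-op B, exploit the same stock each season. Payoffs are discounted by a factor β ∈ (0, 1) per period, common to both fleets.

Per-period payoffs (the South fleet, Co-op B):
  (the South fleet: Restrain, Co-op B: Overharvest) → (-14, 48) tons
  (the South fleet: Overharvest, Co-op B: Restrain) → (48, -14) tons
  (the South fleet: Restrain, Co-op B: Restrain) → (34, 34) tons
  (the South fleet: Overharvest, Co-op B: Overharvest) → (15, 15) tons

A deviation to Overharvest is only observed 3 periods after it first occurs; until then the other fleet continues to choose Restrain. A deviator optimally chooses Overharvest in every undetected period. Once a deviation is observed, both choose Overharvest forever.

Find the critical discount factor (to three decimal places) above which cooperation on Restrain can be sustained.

0.751

Deviating for the 3 undetected periods gains 48−34 = 14 per period over cooperation, then loses 34−15 = 19 per period forever once punishment starts.
Gain: 14(1 + β + … + β^2); loss: 19·β^3/(1−β).
No profitable deviation ⇔ 14(1−β^3) ≤ 19·β^3, i.e. β^3 ≥ 14/(14+19) = 14/33.
Hence β ≥ (14/33)^(1/3) ≈ 0.751.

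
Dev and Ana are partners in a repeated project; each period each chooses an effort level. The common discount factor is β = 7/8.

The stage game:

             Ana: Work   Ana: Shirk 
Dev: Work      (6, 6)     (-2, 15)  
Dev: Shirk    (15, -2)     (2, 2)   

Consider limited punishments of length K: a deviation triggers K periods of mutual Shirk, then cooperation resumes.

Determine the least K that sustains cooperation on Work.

3

Need Σ_{k=1}^{K} β^k ≥ (15−6)/(6−2) = 2.2500 at β = 7/8.
At K = 2 the sum is 1.6406 < 2.2500; at K = 3 it is 2.3105 ≥ 2.2500.
So the minimum punishment length is K = 3.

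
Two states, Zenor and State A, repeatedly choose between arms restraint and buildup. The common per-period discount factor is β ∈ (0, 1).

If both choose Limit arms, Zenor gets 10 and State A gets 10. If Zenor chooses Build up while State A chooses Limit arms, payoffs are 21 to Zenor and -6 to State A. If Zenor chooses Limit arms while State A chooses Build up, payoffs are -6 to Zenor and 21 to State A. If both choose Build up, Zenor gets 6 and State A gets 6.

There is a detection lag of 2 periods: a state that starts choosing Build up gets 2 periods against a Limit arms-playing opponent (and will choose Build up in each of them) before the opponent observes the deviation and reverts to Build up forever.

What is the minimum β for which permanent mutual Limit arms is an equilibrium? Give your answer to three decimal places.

A deviator earns 21 for 2 periods, then 6 forever; cooperating earns 10 forever. Multiplying the IC by (1−β):
10 ≥ 21(1−β^2) + 6β^2, so 15·β^2 ≥ 11 and β^2 ≥ 11/15.
β ≥ (11/15)^(1/2) ≈ 0.856.

0.856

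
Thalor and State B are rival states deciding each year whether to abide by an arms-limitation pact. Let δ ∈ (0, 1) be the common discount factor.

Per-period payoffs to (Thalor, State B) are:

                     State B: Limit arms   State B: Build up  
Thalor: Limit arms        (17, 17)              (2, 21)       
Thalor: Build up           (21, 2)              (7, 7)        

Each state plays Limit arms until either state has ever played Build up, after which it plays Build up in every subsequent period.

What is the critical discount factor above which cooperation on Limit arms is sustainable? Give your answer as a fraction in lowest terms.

Under grim trigger the critical discount factor is (T−C)/(T−P) with T = 21, C = 17, P = 7.
δ* = (21−17)/(21−7) = 4/14 = 2/7.

2/7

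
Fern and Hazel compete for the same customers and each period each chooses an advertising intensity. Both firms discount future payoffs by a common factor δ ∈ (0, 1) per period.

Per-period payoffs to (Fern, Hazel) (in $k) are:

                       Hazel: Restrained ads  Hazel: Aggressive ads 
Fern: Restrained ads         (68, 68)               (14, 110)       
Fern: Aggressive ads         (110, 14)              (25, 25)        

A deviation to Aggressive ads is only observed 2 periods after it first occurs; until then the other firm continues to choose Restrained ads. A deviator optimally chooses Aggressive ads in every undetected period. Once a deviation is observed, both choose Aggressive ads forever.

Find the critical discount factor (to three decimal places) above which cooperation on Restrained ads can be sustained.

0.703

A deviator earns 110 for 2 periods, then 25 forever; cooperating earns 68 forever. Multiplying the IC by (1−δ):
68 ≥ 110(1−δ^2) + 25δ^2, so 85·δ^2 ≥ 42 and δ^2 ≥ 42/85.
δ ≥ (42/85)^(1/2) ≈ 0.703.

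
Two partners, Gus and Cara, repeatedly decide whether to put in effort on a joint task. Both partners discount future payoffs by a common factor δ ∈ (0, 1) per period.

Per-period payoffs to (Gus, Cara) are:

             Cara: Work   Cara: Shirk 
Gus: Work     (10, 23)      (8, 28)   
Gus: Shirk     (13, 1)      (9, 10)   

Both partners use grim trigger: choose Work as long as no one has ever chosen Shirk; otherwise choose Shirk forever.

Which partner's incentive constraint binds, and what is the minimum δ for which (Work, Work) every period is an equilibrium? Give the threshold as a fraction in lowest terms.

Gus; δ ≥ 3/4

Gus's threshold: (13−10)/(13−9) = 3/4.
Cara's threshold: (28−23)/(28−10) = 5/18.
3/4 > 5/18, so Gus binds and δ* = 3/4.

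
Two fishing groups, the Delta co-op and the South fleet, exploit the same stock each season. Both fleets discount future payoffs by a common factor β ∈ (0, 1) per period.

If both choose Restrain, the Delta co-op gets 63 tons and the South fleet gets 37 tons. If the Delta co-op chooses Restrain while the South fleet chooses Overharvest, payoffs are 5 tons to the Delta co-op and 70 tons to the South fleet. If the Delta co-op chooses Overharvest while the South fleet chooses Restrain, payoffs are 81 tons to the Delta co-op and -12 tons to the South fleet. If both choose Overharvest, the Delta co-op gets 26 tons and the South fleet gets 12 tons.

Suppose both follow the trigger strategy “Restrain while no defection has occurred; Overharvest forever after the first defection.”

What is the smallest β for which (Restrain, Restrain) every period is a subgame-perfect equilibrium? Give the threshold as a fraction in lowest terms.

the Delta co-op's threshold: (81−63)/(81−26) = 18/55.
the South fleet's threshold: (70−37)/(70−12) = 33/58.
18/55 < 33/58, so the South fleet binds and β* = 33/58.

33/58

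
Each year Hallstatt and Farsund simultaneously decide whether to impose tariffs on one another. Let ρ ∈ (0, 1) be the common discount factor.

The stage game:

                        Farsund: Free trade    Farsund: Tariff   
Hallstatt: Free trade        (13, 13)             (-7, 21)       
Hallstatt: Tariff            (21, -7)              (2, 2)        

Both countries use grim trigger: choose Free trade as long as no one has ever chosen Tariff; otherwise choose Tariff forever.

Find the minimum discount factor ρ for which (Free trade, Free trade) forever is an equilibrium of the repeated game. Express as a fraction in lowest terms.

8/19

Cooperation forever yields 13 each period: 13/(1−ρ).
Deviating yields 21 once, then 2 forever: 21 + 2ρ/(1−ρ).
No profitable deviation requires 13/(1−ρ) ≥ 21 + 2ρ/(1−ρ).
Multiplying by (1−ρ): 13 ≥ 21(1−ρ) + 2ρ = 21 − 19ρ.
So 19ρ ≥ 8, i.e. ρ ≥ 8/19.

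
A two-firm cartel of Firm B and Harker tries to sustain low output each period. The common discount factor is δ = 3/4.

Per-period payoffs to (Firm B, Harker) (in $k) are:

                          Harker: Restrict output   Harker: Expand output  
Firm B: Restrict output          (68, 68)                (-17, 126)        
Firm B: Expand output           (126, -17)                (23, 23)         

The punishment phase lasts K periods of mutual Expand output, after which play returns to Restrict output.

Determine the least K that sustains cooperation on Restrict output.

2

IC: δ(1−δ^K)/(1−δ) ≥ (126−68)/(68−23) = 58/45.
With δ = 3/4: need 1 − δ^K ≥ 58/45·(1−3/4)/(3/4), i.e. δ^K ≤ 0.5704.
Since (3/4)^1 = 0.7500 and (3/4)^2 = 0.5625, the smallest such K is 2.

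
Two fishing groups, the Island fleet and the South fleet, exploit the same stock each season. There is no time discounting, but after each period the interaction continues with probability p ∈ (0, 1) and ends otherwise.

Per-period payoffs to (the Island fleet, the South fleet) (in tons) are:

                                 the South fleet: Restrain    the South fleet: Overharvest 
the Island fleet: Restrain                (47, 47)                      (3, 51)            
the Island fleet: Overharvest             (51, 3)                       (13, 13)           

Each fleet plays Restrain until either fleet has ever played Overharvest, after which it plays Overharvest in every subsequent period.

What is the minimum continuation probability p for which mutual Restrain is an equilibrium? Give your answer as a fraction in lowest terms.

2/19

With no time discounting, the continuation probability p plays the role of the discount factor.
Grim-trigger IC: 47/(1−p) ≥ 51 + 13p/(1−p) ⇒ p ≥ (51−47)/(51−13) = 2/19.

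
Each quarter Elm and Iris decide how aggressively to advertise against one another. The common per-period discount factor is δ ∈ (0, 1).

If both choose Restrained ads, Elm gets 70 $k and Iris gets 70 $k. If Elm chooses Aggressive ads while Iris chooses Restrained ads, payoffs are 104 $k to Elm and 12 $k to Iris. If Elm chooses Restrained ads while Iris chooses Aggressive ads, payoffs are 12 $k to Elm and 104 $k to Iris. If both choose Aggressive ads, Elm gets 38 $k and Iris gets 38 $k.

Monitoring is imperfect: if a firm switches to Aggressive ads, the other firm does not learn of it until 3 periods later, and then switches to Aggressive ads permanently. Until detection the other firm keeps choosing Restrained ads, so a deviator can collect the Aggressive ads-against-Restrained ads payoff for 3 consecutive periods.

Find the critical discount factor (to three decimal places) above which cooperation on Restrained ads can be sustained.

0.802

Deviating for the 3 undetected periods gains 104−70 = 34 per period over cooperation, then loses 70−38 = 32 per period forever once punishment starts.
Gain: 34(1 + δ + … + δ^2); loss: 32·δ^3/(1−δ).
No profitable deviation ⇔ 34(1−δ^3) ≤ 32·δ^3, i.e. δ^3 ≥ 34/(34+32) = 17/33.
Hence δ ≥ (17/33)^(1/3) ≈ 0.802.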